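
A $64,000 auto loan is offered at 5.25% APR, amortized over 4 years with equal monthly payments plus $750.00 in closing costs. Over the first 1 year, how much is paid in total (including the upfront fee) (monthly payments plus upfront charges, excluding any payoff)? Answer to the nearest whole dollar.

At 5.25% the monthly rate is 0.0043750, so the payment is 64,000 × 0.0043750 / (1 − 1.0043750^−48) = $1,481.13.
Total outlay = 12 × $1,481.13 + $750.00 = $18,523.56.

$18,524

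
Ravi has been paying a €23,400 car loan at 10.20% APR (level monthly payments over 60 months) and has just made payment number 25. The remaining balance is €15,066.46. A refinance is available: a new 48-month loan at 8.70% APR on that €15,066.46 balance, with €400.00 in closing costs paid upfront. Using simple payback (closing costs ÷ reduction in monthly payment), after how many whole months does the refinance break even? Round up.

4 months

Current payment = 23,400 × 10.2%/12 / (1 − (1+0.0085000)^−60) = €499.49.
Refinanced payment = 15,066.46 × 0.0072500 / (1 − (1+0.0072500)^−48) = €372.79.
Monthly savings = €499.49 − €372.79 = €126.70.
Break-even = €400.00 / €126.70 = 3.16 → 4 months.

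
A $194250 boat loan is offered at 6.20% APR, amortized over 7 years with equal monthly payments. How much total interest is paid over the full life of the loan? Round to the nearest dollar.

Monthly rate = 6.2%/12 = 0.0051667; payment = 194,250 × 0.0051667 / (1 − (1+0.0051667)^−84) = $2,856.37.
Total paid = 84 × $2,856.37 = $239,935.08; interest = $239,935.08 − $194,250 = $45,685.08.

$45,685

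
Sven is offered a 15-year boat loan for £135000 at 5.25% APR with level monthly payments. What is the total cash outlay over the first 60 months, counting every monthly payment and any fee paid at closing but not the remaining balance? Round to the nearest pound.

£65,114

Monthly rate = 5.25%/12 = 0.0043750; payment = 135,000 × 0.0043750 / (1 − (1+0.0043750)^−180) = £1,085.23.
Total outlay = 60 × £1,085.23 = £65,113.80.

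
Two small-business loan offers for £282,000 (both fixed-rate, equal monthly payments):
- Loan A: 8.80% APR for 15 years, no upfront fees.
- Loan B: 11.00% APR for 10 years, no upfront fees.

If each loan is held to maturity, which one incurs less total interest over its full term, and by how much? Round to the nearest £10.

Loan B by £42,670

Loan A: at 8.80% the monthly rate is 0.0073333, so the payment is 282,000 × 0.0073333 / (1 − 1.0073333^−180) = £2,826.78.
Total interest on Loan A = 180 × £2,826.78 − £282,000 = £226,820.40.
Loan B: monthly rate = 11%/12 = 0.0091667; payment = 282,000 × 0.0091667 / (1 − (1+0.0091667)^−120) = £3,884.55.
Total interest on Loan B = 120 × £3,884.55 − £282,000 = £184,146.00.
Loan B is lower by £42,674.40.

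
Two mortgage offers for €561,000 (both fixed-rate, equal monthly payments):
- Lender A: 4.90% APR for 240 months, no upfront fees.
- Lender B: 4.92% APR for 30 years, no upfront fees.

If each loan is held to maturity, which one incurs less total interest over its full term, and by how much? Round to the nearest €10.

Lender A by €193,170

Lender A: monthly rate = 4.9%/12 = 0.0040833; payment = 561,000 × 0.0040833 / (1 − (1+0.0040833)^−240) = €3,671.43.
Total interest on Lender A = 240 × €3,671.43 − €561,000 = €320,143.20.
Lender B: at 4.92% the monthly rate is 0.0041000, so the payment is 561,000 × 0.0041000 / (1 − 1.0041000^−360) = €2,984.20.
Total interest on Lender B = 360 × €2,984.20 − €561,000 = €513,312.00.
Lender A is lower by €193,168.80.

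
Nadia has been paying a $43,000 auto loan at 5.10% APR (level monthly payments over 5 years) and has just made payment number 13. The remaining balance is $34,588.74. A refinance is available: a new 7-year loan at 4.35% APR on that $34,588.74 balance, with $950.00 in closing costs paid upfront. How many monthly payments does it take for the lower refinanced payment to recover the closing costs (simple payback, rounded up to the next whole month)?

Current payment = 43,000 × 5.1%/12 / (1 − (1+0.0042500)^−60) = $813.43.
Refinanced payment = 34,588.74 × 0.0036250 / (1 − (1+0.0036250)^−84) = $478.38.
Monthly savings = $813.43 − $478.38 = $335.05.
Break-even = $950.00 / $335.05 = 2.84 → 3 months.

3 months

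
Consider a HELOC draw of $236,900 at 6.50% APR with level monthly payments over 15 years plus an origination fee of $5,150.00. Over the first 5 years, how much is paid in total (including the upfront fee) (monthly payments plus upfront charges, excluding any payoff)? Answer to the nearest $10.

At 6.50% the monthly rate is 0.0054167, so the payment is 236,900 × 0.0054167 / (1 − 1.0054167^−180) = $2,063.65.
Total outlay = 60 × $2,063.65 + $5,150.00 = $128,969.00.

$128,970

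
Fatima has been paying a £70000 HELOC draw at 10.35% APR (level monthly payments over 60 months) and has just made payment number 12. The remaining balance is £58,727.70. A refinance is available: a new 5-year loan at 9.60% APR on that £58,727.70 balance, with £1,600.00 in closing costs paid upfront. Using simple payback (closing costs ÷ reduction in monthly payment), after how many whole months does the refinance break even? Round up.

7 months

Current payment = 70,000 × 10.35%/12 / (1 − (1+0.0086250)^−60) = £1,499.38.
Refinanced payment = 58,727.70 × 0.0080000 / (1 − (1+0.0080000)^−60) = £1,236.26.
Monthly savings = £1,499.38 − £1,236.26 = £263.12.
Break-even = £1,600.00 / £263.12 = 6.08 → 7 months.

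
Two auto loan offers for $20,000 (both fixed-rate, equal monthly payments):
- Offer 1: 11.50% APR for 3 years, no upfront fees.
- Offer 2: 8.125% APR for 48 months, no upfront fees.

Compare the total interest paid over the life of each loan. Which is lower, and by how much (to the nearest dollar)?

Offer 2 by $250

Offer 1: at 11.50% the monthly rate is 0.0095833, so the payment is 20,000 × 0.0095833 / (1 − 1.0095833^−36) = $659.52.
Total interest on Offer 1 = 36 × $659.52 − $20,000 = $3,742.72.
Offer 2: monthly rate = 8.125%/12 = 0.0067708; payment = 20,000 × 0.0067708 / (1 − (1+0.0067708)^−48) = $489.43.
Total interest on Offer 2 = 48 × $489.43 − $20,000 = $3,492.64.
Offer 2 is lower by $250.08.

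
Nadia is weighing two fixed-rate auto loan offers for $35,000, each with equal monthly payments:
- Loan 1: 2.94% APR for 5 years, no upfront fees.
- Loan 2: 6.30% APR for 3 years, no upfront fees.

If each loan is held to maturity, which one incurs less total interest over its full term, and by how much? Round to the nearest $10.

Loan 1: at 2.94% the monthly rate is 0.0024500, so the payment is 35,000 × 0.0024500 / (1 − 1.0024500^−60) = $627.97.
Total interest on Loan 1 = 60 × $627.97 − $35,000 = $2,678.20.
Loan 2: monthly rate = 6.3%/12 = 0.0052500; payment = 35,000 × 0.0052500 / (1 − (1+0.0052500)^−36) = $1,069.53.
Total interest on Loan 2 = 36 × $1,069.53 − $35,000 = $3,503.08.
Loan 1 is lower by $824.88.

Loan 1 by $820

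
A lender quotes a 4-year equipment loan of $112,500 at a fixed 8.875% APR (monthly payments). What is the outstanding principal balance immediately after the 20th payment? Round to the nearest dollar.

With monthly rate i = 8.875%/12 = 0.0073958, the balance after k of n payments is P · [(1+i)^n − (1+i)^k] / [(1+i)^n − 1].
(1+0.0073958)^48 = 1.42431882 and (1+0.0073958)^20 = 1.15878537, so the balance is 112,500 × (1.42431882 − 1.15878537) / (1.42431882 − 1) = $70,401.10.

$70,401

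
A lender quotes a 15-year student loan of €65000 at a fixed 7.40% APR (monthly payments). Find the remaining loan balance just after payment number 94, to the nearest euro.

€39,878

With monthly rate i = 7.4%/12 = 0.0061667, the balance after k of n payments is P · [(1+i)^n − (1+i)^k] / [(1+i)^n − 1].
(1+0.0061667)^180 = 3.02403341 and (1+0.0061667)^94 = 1.78226794, so the balance is 65,000 × (3.02403341 − 1.78226794) / (3.02403341 − 1) = €39,878.17.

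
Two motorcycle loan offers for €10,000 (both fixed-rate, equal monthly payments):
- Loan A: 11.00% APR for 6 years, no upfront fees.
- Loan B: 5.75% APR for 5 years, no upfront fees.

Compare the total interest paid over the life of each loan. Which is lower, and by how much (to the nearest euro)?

Loan A: at 11.00% the monthly rate is 0.0091667, so the payment is 10,000 × 0.0091667 / (1 − 1.0091667^−72) = €190.34.
Total interest on Loan A = 72 × €190.34 − €10,000 = €3,704.48.
Loan B: monthly rate = 5.75%/12 = 0.0047917; payment = 10,000 × 0.0047917 / (1 − (1+0.0047917)^−60) = €192.17.
Total interest on Loan B = 60 × €192.17 − €10,000 = €1,530.20.
Loan B is lower by €2,174.28.

Loan B by €2,174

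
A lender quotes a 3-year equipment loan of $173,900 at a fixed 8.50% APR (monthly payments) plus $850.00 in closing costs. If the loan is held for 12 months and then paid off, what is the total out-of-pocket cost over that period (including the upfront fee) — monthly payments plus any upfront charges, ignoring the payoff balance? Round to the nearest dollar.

Monthly rate = 8.5%/12 = 0.0070833; payment = 173,900 × 0.0070833 / (1 − (1+0.0070833)^−36) = $5,489.59.
Total outlay = 12 × $5,489.59 + $850.00 = $66,725.08.

$66,725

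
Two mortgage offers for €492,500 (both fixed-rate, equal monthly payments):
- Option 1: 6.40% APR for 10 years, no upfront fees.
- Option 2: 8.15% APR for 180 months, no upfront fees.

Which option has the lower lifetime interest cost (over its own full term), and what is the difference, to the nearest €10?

Option 1: at 6.40% the monthly rate is 0.0053333, so the payment is 492,500 × 0.0053333 / (1 − 1.0053333^−120) = €5,567.21.
Total interest on Option 1 = 120 × €5,567.21 − €492,500 = €175,565.20.
Option 2: monthly rate = 8.15%/12 = 0.0067917; payment = 492,500 × 0.0067917 / (1 − (1+0.0067917)^−180) = €4,749.33.
Total interest on Option 2 = 180 × €4,749.33 − €492,500 = €362,379.40.
Option 1 is lower by €186,814.20.

Option 1 by €186,810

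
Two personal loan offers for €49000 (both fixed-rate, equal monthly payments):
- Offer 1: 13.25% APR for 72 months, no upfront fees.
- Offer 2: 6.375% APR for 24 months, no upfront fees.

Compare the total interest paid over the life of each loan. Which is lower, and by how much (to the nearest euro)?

Offer 1: monthly rate = 13.25%/12 = 0.0110417; payment = 49,000 × 0.0110417 / (1 − (1+0.0110417)^−72) = €990.11.
Total interest on Offer 1 = 72 × €990.11 − €49,000 = €22,287.92.
Offer 2: at 6.375% the monthly rate is 0.0053125, so the payment is 49,000 × 0.0053125 / (1 − 1.0053125^−24) = €2,180.00.
Total interest on Offer 2 = 24 × €2,180.00 − €49,000 = €3,320.00.
Offer 2 is lower by €18,967.92.

Offer 2 by €18,968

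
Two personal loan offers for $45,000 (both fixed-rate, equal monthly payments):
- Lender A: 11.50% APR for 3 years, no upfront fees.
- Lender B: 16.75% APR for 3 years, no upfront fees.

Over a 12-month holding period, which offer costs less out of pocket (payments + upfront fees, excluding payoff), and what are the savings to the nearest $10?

Lender A: at 11.50% the monthly rate is 0.0095833, so the payment is 45,000 × 0.0095833 / (1 − 1.0095833^−36) = $1,483.92.
Lender B: monthly rate = 16.75%/12 = 0.0139583; payment = 45,000 × 0.0139583 / (1 − (1+0.0139583)^−36) = $1,598.78.
Over 12 months: Lender A costs 12 × $1,483.92 = $17,807.04; Lender B costs 12 × $1,598.78 = $19,185.36.
Lender A is cheaper by $19,185.36 − $17,807.04 = $1,378.32.

Lender A by $1,380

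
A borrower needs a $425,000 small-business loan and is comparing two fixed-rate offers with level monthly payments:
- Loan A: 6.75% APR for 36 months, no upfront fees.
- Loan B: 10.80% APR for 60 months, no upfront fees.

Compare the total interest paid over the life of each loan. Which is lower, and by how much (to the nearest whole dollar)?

Loan A: at 6.75% the monthly rate is 0.0056250, so the payment is 425,000 × 0.0056250 / (1 − 1.0056250^−36) = $13,074.24.
Total interest on Loan A = 36 × $13,074.24 − $425,000 = $45,672.64.
Loan B: monthly rate = 10.8%/12 = 0.0090000; payment = 425,000 × 0.0090000 / (1 − (1+0.0090000)^−60) = $9,198.20.
Total interest on Loan B = 60 × $9,198.20 − $425,000 = $126,892.00.
Loan A is lower by $81,219.36.

Loan A by $81,219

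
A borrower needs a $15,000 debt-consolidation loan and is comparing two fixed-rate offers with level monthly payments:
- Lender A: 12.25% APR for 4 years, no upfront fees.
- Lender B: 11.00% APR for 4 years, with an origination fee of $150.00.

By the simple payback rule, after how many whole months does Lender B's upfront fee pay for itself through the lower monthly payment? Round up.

Lender A: monthly rate = 12.25%/12 = 0.0102083; payment = 15,000 × 0.0102083 / (1 − (1+0.0102083)^−48) = $396.85.
Lender B: monthly rate = 11%/12 = 0.0091667; payment = 15,000 × 0.0091667 / (1 − (1+0.0091667)^−48) = $387.68.
Monthly savings = $396.85 − $387.68 = $9.17.
Break-even = $150.00 / $9.17 = 16.36 → 17 months.

17 months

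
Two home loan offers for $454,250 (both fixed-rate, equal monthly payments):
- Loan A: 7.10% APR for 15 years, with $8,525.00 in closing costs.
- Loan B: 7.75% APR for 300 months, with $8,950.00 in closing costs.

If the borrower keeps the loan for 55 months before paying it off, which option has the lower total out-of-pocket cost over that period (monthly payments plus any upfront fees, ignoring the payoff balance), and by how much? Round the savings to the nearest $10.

Loan A: at 7.10% the monthly rate is 0.0059167, so the payment is 454,250 × 0.0059167 / (1 − 1.0059167^−180) = $4,108.37.
Loan B: monthly rate = 7.75%/12 = 0.0064583; payment = 454,250 × 0.0064583 / (1 − (1+0.0064583)^−300) = $3,431.08.
Over 55 months: Loan A costs 55 × $4,108.37 + $8,525.00 = $234,485.35; Loan B costs 55 × $3,431.08 + $8,950.00 = $197,659.40.
Loan B is cheaper by $234,485.35 − $197,659.40 = $36,825.95.

Loan B by $36,830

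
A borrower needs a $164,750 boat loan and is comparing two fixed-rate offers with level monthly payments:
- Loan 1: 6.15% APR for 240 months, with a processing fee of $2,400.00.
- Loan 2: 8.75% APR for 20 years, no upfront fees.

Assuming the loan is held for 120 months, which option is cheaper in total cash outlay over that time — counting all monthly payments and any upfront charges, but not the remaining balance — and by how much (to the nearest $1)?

Loan 1: at 6.15% the monthly rate is 0.0051250, so the payment is 164,750 × 0.0051250 / (1 − 1.0051250^−240) = $1,194.62.
Loan 2: at 8.75% the monthly rate is 0.0072917, so the payment is 164,750 × 0.0072917 / (1 − 1.0072917^−240) = $1,455.91.
Over 120 months: Loan 1 costs 120 × $1,194.62 + $2,400.00 = $145,754.40; Loan 2 costs 120 × $1,455.91 = $174,709.20.
Loan 1 is cheaper by $174,709.20 − $145,754.40 = $28,954.80.

Loan 1 by $28,955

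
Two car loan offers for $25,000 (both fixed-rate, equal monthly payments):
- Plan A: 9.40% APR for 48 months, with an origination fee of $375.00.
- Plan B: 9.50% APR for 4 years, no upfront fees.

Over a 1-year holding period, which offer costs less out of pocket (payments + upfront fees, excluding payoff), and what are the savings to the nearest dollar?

Plan B by $361

Plan A: monthly rate = 9.4%/12 = 0.0078333; payment = 25,000 × 0.0078333 / (1 − (1+0.0078333)^−48) = $626.89.
Plan B: at 9.50% the monthly rate is 0.0079167, so the payment is 25,000 × 0.0079167 / (1 − 1.0079167^−48) = $628.08.
Over 12 months: Plan A costs 12 × $626.89 + $375.00 = $7,897.68; Plan B costs 12 × $628.08 = $7,536.96.
Plan B is cheaper by $7,897.68 − $7,536.96 = $360.72.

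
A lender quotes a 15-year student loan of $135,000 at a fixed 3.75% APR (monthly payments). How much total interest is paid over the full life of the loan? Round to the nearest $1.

Monthly rate = 3.75%/12 = 0.0031250; payment = 135,000 × 0.0031250 / (1 − (1+0.0031250)^−180) = $981.75.
Total paid = 180 × $981.75 = $176,715.00; interest = $176,715.00 − $135,000 = $41,715.00.

$41,715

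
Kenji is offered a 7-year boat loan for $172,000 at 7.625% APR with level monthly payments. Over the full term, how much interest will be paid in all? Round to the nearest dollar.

$50,500

At 7.625% the monthly rate is 0.0063542, so the payment is 172,000 × 0.0063542 / (1 − 1.0063542^−84) = $2,648.81.
Total paid = 84 × $2,648.81 = $222,500.04; interest = $222,500.04 − $172,000 = $50,500.04.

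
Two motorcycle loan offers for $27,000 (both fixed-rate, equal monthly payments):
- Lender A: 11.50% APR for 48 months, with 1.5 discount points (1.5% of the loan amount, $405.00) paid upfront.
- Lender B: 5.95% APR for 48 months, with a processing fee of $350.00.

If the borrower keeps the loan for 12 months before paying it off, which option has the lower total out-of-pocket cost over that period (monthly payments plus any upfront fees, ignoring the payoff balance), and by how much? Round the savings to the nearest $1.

Lender B by $906

Lender A: monthly rate = 11.5%/12 = 0.0095833; payment = 27,000 × 0.0095833 / (1 − (1+0.0095833)^−48) = $704.40.
Lender B: at 5.95% the monthly rate is 0.0049583, so the payment is 27,000 × 0.0049583 / (1 − 1.0049583^−48) = $633.48.
Over 12 months: Lender A costs 12 × $704.40 + $405.00 = $8,857.80; Lender B costs 12 × $633.48 + $350.00 = $7,951.76.
Lender B is cheaper by $8,857.80 − $7,951.76 = $906.04.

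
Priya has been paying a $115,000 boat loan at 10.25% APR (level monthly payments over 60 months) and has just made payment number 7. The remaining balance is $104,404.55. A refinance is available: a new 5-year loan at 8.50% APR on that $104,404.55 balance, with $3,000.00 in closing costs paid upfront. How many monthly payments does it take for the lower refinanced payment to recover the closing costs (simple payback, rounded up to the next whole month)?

10 months

Current payment = 115,000 × 10.25%/12 / (1 − (1+0.0085417)^−60) = $2,457.58.
Refinanced payment = 104,404.55 × 0.0070833 / (1 − (1+0.0070833)^−60) = $2,142.02.
Monthly savings = $2,457.58 − $2,142.02 = $315.56.
Break-even = $3,000.00 / $315.56 = 9.51 → 10 months.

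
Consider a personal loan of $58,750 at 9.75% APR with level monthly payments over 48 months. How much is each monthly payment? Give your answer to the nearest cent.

$1,483.01

At 9.75% the monthly rate is 0.0081250, so the payment is 58,750 × 0.0081250 / (1 − 1.0081250^−48) = $1,483.01.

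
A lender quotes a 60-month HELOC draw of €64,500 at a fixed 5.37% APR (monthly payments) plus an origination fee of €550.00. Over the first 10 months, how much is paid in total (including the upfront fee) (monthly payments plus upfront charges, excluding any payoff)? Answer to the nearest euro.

€12,832

Monthly rate = 5.37%/12 = 0.0044750; payment = 64,500 × 0.0044750 / (1 − (1+0.0044750)^−60) = €1,228.16.
Total outlay = 10 × €1,228.16 + €550.00 = €12,831.60.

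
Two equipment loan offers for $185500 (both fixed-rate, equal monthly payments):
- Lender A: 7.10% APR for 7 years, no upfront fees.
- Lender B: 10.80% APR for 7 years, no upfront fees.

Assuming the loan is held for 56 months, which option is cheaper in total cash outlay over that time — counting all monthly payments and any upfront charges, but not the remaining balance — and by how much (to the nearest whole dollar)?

Lender A by $19,486

Lender A: monthly rate = 7.1%/12 = 0.0059167; payment = 185,500 × 0.0059167 / (1 − (1+0.0059167)^−84) = $2,808.77.
Lender B: at 10.80% the monthly rate is 0.0090000, so the payment is 185,500 × 0.0090000 / (1 − 1.0090000^−84) = $3,156.74.
Over 56 months: Lender A costs 56 × $2,808.77 = $157,291.12; Lender B costs 56 × $3,156.74 = $176,777.44.
Lender A is cheaper by $176,777.44 − $157,291.12 = $19,486.32.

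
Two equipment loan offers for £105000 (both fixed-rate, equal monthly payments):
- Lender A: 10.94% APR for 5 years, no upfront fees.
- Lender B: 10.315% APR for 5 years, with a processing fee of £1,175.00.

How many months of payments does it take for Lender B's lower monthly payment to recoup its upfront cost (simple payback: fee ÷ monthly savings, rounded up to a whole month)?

37 months

Lender A: at 10.94% the monthly rate is 0.0091167, so the payment is 105,000 × 0.0091167 / (1 − 1.0091167^−60) = £2,279.81.
Lender B: at 10.315% the monthly rate is 0.0085958, so the payment is 105,000 × 0.0085958 / (1 − 1.0085958^−60) = £2,247.25.
Monthly savings = £2,279.81 − £2,247.25 = £32.56.
Break-even = £1,175.00 / £32.56 = 36.09 → 37 months.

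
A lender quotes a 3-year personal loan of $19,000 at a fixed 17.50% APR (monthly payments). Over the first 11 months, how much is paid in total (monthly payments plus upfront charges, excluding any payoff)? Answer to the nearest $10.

Monthly rate = 17.5%/12 = 0.0145833; payment = 19,000 × 0.0145833 / (1 − (1+0.0145833)^−36) = $682.14.
Total outlay = 11 × $682.14 = $7,503.54.

$7,500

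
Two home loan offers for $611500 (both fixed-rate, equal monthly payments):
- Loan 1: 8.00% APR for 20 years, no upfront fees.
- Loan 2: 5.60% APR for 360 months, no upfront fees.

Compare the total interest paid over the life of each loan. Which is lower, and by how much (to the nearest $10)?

Loan 1: monthly rate = 8%/12 = 0.0066667; payment = 611,500 × 0.0066667 / (1 − (1+0.0066667)^−240) = $5,114.83.
Total interest on Loan 1 = 240 × $5,114.83 − $611,500 = $616,059.20.
Loan 2: at 5.60% the monthly rate is 0.0046667, so the payment is 611,500 × 0.0046667 / (1 − 1.0046667^−360) = $3,510.49.
Total interest on Loan 2 = 360 × $3,510.49 − $611,500 = $652,276.40.
Loan 1 is lower by $36,217.20.

Loan 1 by $36,220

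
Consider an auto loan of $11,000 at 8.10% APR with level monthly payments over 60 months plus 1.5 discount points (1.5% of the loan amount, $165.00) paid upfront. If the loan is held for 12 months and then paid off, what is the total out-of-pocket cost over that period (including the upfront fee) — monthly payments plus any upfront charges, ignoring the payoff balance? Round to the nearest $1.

At 8.10% the monthly rate is 0.0067500, so the payment is 11,000 × 0.0067500 / (1 − 1.0067500^−60) = $223.57.
Total outlay = 12 × $223.57 + $165.00 = $2,847.84.

$2,848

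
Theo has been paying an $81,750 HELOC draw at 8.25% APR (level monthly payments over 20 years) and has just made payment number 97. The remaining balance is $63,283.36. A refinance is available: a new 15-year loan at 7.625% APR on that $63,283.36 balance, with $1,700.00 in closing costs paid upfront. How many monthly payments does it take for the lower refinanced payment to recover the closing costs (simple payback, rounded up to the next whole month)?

Current payment = 81,750 × 8.25%/12 / (1 − (1+0.0068750)^−240) = $696.56.
Refinanced payment = 63,283.36 × 0.0063542 / (1 − (1+0.0063542)^−180) = $591.15.
Monthly savings = $696.56 − $591.15 = $105.41.
Break-even = $1,700.00 / $105.41 = 16.13 → 17 months.

17 months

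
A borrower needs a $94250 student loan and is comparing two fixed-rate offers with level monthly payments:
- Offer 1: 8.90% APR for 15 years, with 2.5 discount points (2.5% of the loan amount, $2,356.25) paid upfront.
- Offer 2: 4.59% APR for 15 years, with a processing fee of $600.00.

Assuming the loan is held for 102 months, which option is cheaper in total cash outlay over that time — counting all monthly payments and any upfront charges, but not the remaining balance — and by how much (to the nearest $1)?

Offer 1: monthly rate = 8.9%/12 = 0.0074167; payment = 94,250 × 0.0074167 / (1 − (1+0.0074167)^−180) = $950.35.
Offer 2: at 4.59% the monthly rate is 0.0038250, so the payment is 94,250 × 0.0038250 / (1 − 1.0038250^−180) = $725.35.
Over 102 months: Offer 1 costs 102 × $950.35 + $2,356.25 = $99,291.95; Offer 2 costs 102 × $725.35 + $600.00 = $74,585.70.
Offer 2 is cheaper by $99,291.95 − $74,585.70 = $24,706.25.

Offer 2 by $24,706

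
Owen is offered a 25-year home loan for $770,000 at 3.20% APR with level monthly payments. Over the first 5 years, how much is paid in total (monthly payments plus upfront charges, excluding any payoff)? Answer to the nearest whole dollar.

At 3.20% the monthly rate is 0.0026667, so the payment is 770,000 × 0.0026667 / (1 − 1.0026667^−300) = $3,732.03.
Total outlay = 60 × $3,732.03 = $223,921.80.

$223,922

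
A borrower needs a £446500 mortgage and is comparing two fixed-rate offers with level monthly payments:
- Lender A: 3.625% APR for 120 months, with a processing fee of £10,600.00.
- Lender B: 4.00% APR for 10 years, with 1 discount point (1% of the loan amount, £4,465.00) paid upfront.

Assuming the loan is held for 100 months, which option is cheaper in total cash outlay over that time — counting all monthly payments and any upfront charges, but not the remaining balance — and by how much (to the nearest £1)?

Lender A: at 3.625% the monthly rate is 0.0030208, so the payment is 446,500 × 0.0030208 / (1 − 1.0030208^−120) = £4,441.45.
Lender B: at 4.00% the monthly rate is 0.0033333, so the payment is 446,500 × 0.0033333 / (1 − 1.0033333^−120) = £4,520.60.
Over 100 months: Lender A costs 100 × £4,441.45 + £10,600.00 = £454,745.00; Lender B costs 100 × £4,520.60 + £4,465.00 = £456,525.00.
Lender A is cheaper by £456,525.00 − £454,745.00 = £1,780.00.

Lender A by £1,780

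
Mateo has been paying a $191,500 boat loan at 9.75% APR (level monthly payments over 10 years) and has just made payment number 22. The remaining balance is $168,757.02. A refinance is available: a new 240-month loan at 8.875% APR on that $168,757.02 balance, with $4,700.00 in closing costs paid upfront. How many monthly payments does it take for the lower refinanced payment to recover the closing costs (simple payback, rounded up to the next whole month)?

5 months

Current payment = 191,500 × 9.75%/12 / (1 − (1+0.0081250)^−120) = $2,504.25.
Refinanced payment = 168,757.02 × 0.0073958 / (1 − (1+0.0073958)^−240) = $1,504.81.
Monthly savings = $2,504.25 − $1,504.81 = $999.44.
Break-even = $4,700.00 / $999.44 = 4.70 → 5 months.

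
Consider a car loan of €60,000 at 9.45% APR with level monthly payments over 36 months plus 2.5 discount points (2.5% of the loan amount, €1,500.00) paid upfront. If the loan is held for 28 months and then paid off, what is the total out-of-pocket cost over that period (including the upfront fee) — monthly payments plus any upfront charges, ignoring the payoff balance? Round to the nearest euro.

€55,276

At 9.45% the monthly rate is 0.0078750, so the payment is 60,000 × 0.0078750 / (1 − 1.0078750^−36) = €1,920.57.
Total outlay = 28 × €1,920.57 + €1,500.00 = €55,275.96.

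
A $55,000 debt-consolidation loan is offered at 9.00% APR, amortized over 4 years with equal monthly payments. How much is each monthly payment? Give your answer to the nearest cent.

$1,368.68

Monthly rate = 9%/12 = 0.0075000; payment = 55,000 × 0.0075000 / (1 − (1+0.0075000)^−48) = $1,368.68.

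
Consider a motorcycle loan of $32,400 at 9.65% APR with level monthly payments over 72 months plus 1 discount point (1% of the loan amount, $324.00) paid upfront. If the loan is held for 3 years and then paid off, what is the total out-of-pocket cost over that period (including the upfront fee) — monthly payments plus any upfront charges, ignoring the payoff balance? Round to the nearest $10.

Monthly rate = 9.65%/12 = 0.0080417; payment = 32,400 × 0.0080417 / (1 − (1+0.0080417)^−72) = $594.53.
Total outlay = 36 × $594.53 + $324.00 = $21,727.08.

$21,730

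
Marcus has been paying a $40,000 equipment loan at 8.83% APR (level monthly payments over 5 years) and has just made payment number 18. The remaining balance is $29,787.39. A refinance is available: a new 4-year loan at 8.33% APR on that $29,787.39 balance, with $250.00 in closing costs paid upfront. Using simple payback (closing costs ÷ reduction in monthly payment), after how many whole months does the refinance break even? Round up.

Current payment = 40,000 × 8.83%/12 / (1 − (1+0.0073583)^−60) = $827.04.
Refinanced payment = 29,787.39 × 0.0069417 / (1 − (1+0.0069417)^−48) = $731.82.
Monthly savings = $827.04 − $731.82 = $95.22.
Break-even = $250.00 / $95.22 = 2.63 → 3 months.

3 months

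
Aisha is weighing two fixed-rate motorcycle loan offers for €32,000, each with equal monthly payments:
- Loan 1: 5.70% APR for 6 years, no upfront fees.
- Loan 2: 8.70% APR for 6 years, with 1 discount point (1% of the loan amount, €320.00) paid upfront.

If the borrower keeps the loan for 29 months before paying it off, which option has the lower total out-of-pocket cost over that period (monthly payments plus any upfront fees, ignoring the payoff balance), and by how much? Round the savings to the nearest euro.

Loan 1: at 5.70% the monthly rate is 0.0047500, so the payment is 32,000 × 0.0047500 / (1 − 1.0047500^−72) = €525.81.
Loan 2: monthly rate = 8.7%/12 = 0.0072500; payment = 32,000 × 0.0072500 / (1 − (1+0.0072500)^−72) = €572.06.
Over 29 months: Loan 1 costs 29 × €525.81 = €15,248.49; Loan 2 costs 29 × €572.06 + €320.00 = €16,909.74.
Loan 1 is cheaper by €16,909.74 − €15,248.49 = €1,661.25.

Loan 1 by €1,661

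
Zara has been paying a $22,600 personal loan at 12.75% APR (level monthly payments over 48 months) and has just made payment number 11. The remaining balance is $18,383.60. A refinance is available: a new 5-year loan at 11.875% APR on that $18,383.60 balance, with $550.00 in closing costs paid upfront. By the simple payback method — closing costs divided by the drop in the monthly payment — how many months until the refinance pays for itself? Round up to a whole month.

Current payment = 22,600 × 12.75%/12 / (1 − (1+0.0106250)^−48) = $603.50.
Refinanced payment = 18,383.60 × 0.0098958 / (1 − (1+0.0098958)^−60) = $407.77.
Monthly savings = $603.50 − $407.77 = $195.73.
Break-even = $550.00 / $195.73 = 2.81 → 3 months.

3 months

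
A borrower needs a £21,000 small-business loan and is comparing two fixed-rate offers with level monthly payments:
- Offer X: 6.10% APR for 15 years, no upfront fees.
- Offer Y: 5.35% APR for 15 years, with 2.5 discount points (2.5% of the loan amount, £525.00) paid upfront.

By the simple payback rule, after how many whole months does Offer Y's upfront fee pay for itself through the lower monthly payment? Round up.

Offer X: monthly rate = 6.1%/12 = 0.0050833; payment = 21,000 × 0.0050833 / (1 − (1+0.0050833)^−180) = £178.35.
Offer Y: monthly rate = 5.35%/12 = 0.0044583; payment = 21,000 × 0.0044583 / (1 − (1+0.0044583)^−180) = £169.92.
Monthly savings = £178.35 − £169.92 = £8.43.
Break-even = £525.00 / £8.43 = 62.28 → 63 months.

63 months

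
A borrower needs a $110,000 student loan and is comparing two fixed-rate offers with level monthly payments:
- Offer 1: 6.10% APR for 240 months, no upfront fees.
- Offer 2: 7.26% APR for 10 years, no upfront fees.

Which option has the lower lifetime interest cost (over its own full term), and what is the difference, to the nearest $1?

Offer 2 by $35,626

Offer 1: monthly rate = 6.1%/12 = 0.0050833; payment = 110,000 × 0.0050833 / (1 − (1+0.0050833)^−240) = $794.43.
Total interest on Offer 1 = 240 × $794.43 − $110,000 = $80,663.20.
Offer 2: at 7.26% the monthly rate is 0.0060500, so the payment is 110,000 × 0.0060500 / (1 − 1.0060500^−120) = $1,291.98.
Total interest on Offer 2 = 120 × $1,291.98 − $110,000 = $45,037.60.
Offer 2 is lower by $35,625.60.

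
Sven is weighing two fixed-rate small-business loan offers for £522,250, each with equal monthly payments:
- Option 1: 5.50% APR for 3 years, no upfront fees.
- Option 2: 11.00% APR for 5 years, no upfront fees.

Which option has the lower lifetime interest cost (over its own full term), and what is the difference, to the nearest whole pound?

Option 1: monthly rate = 5.5%/12 = 0.0045833; payment = 522,250 × 0.0045833 / (1 − (1+0.0045833)^−36) = £15,769.81.
Total interest on Option 1 = 36 × £15,769.81 − £522,250 = £45,463.16.
Option 2: at 11.00% the monthly rate is 0.0091667, so the payment is 522,250 × 0.0091667 / (1 − 1.0091667^−60) = £11,354.98.
Total interest on Option 2 = 60 × £11,354.98 − £522,250 = £159,048.80.
Option 1 is lower by £113,585.64.

Option 1 by £113,586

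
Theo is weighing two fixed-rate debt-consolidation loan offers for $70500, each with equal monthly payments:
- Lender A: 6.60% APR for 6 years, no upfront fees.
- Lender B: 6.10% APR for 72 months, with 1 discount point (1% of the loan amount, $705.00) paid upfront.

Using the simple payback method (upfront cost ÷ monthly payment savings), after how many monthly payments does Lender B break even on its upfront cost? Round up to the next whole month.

Lender A: monthly rate = 6.6%/12 = 0.0055000; payment = 70,500 × 0.0055000 / (1 − (1+0.0055000)^−72) = $1,188.46.
Lender B: at 6.10% the monthly rate is 0.0050833, so the payment is 70,500 × 0.0050833 / (1 − 1.0050833^−72) = $1,171.72.
Monthly savings = $1,188.46 − $1,171.72 = $16.74.
Break-even = $705.00 / $16.74 = 42.11 → 43 months.

43 months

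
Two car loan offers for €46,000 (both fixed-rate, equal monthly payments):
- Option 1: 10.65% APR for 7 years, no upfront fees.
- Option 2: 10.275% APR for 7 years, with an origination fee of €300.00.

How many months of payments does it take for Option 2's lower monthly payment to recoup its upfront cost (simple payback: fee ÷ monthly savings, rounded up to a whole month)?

Option 1: monthly rate = 10.65%/12 = 0.0088750; payment = 46,000 × 0.0088750 / (1 − (1+0.0088750)^−84) = €779.19.
Option 2: monthly rate = 10.275%/12 = 0.0085625; payment = 46,000 × 0.0085625 / (1 − (1+0.0085625)^−84) = €770.21.
Monthly savings = €779.19 − €770.21 = €8.98.
Break-even = €300.00 / €8.98 = 33.41 → 34 months.

34 months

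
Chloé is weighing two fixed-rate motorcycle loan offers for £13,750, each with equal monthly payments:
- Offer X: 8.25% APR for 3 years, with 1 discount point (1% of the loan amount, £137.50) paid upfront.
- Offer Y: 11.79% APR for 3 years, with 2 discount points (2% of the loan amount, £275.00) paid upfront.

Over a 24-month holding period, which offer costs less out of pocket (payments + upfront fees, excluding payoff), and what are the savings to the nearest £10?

Offer X: at 8.25% the monthly rate is 0.0068750, so the payment is 13,750 × 0.0068750 / (1 − 1.0068750^−36) = £432.46.
Offer Y: at 11.79% the monthly rate is 0.0098250, so the payment is 13,750 × 0.0098250 / (1 − 1.0098250^−36) = £455.32.
Over 24 months: Offer X costs 24 × £432.46 + £137.50 = £10,516.54; Offer Y costs 24 × £455.32 + £275.00 = £11,202.68.
Offer X is cheaper by £11,202.68 − £10,516.54 = £686.14.

Offer X by £690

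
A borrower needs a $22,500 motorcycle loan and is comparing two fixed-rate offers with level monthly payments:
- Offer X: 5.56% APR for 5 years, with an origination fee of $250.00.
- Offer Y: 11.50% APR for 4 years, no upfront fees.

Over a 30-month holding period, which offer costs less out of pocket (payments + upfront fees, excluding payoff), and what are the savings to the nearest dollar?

Offer X by $4,448

Offer X: at 5.56% the monthly rate is 0.0046333, so the payment is 22,500 × 0.0046333 / (1 − 1.0046333^−60) = $430.40.
Offer Y: monthly rate = 11.5%/12 = 0.0095833; payment = 22,500 × 0.0095833 / (1 − (1+0.0095833)^−48) = $587.00.
Over 30 months: Offer X costs 30 × $430.40 + $250.00 = $13,162.00; Offer Y costs 30 × $587.00 = $17,610.00.
Offer X is cheaper by $17,610.00 − $13,162.00 = $4,448.00.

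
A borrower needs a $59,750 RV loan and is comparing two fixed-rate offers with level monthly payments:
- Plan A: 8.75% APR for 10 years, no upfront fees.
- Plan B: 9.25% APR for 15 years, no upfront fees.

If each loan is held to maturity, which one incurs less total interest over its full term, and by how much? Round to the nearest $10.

Plan A by $20,830

Plan A: at 8.75% the monthly rate is 0.0072917, so the payment is 59,750 × 0.0072917 / (1 − 1.0072917^−120) = $748.83.
Total interest on Plan A = 120 × $748.83 − $59,750 = $30,109.60.
Plan B: at 9.25% the monthly rate is 0.0077083, so the payment is 59,750 × 0.0077083 / (1 − 1.0077083^−180) = $614.94.
Total interest on Plan B = 180 × $614.94 − $59,750 = $50,939.20.
Plan A is lower by $20,829.60.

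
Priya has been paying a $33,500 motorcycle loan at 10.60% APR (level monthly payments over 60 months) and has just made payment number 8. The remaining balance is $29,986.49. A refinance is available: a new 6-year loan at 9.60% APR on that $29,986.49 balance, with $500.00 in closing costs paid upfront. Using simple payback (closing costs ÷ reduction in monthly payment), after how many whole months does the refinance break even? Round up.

Current payment = 33,500 × 10.6%/12 / (1 − (1+0.0088333)^−60) = $721.71.
Refinanced payment = 29,986.49 × 0.0080000 / (1 − (1+0.0080000)^−72) = $549.50.
Monthly savings = $721.71 − $549.50 = $172.21.
Break-even = $500.00 / $172.21 = 2.90 → 3 months.

3 months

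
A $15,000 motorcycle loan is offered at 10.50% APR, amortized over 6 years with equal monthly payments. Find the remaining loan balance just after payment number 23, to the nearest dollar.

$11,186

With monthly rate i = 10.5%/12 = 0.0087500, the balance after k of n payments is P · [(1+i)^n − (1+i)^k] / [(1+i)^n − 1].
(1+0.0087500)^72 = 1.87247245 and (1+0.0087500)^23 = 1.22186042, so the balance is 15,000 × (1.87247245 − 1.22186042) / (1.87247245 − 1) = $11,185.66.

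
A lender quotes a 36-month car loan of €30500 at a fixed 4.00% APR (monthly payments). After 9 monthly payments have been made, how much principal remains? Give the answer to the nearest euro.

With monthly rate i = 4%/12 = 0.0033333, the balance after k of n payments is P · [(1+i)^n − (1+i)^k] / [(1+i)^n − 1].
(1+0.0033333)^36 = 1.12727187 and (1+0.0033333)^9 = 1.03040313, so the balance is 30,500 × (1.12727187 − 1.03040313) / (1.12727187 − 1) = €23,214.06.

€23,214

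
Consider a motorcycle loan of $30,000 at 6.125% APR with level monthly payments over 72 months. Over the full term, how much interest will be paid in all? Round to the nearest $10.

Monthly rate = 6.125%/12 = 0.0051042; payment = 30,000 × 0.0051042 / (1 − (1+0.0051042)^−72) = $498.96.
Total paid = 72 × $498.96 = $35,925.12; interest = $35,925.12 − $30,000 = $5,925.12.

$5,930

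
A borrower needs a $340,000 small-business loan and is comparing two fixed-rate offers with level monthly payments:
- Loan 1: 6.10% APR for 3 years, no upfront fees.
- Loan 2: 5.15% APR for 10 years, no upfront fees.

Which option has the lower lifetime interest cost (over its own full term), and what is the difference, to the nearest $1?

Loan 1 by $62,826

Loan 1: monthly rate = 6.1%/12 = 0.0050833; payment = 340,000 × 0.0050833 / (1 − (1+0.0050833)^−36) = $10,358.87.
Total interest on Loan 1 = 36 × $10,358.87 − $340,000 = $32,919.32.
Loan 2: at 5.15% the monthly rate is 0.0042917, so the payment is 340,000 × 0.0042917 / (1 − 1.0042917^−120) = $3,631.21.
Total interest on Loan 2 = 120 × $3,631.21 − $340,000 = $95,745.20.
Loan 1 is lower by $62,825.88.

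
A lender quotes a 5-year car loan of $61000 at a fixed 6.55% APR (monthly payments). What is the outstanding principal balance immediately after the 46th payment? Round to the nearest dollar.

$16,064

With monthly rate i = 6.55%/12 = 0.0054583, the balance after k of n payments is P · [(1+i)^n − (1+i)^k] / [(1+i)^n − 1].
(1+0.0054583)^60 = 1.38625995 and (1+0.0054583)^46 = 1.28453986, so the balance is 61,000 × (1.38625995 − 1.28453986) / (1.38625995 − 1) = $16,064.12.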